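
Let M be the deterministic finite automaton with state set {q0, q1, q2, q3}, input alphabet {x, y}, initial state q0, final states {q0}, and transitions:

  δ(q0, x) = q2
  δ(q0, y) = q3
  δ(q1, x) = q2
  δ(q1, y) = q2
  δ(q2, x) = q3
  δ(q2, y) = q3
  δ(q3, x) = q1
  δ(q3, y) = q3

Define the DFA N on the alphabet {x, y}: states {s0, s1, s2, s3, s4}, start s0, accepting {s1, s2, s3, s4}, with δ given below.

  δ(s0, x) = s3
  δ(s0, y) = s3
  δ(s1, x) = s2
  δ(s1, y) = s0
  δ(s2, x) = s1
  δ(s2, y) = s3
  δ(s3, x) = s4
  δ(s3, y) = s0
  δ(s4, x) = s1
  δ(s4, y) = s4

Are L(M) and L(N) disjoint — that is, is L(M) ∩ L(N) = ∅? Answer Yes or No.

Yes

Exploring the product automaton M × N from the start pair (q0, s0), following both machines on each input symbol, reaches 15 state pairs: (q0, s0), (q2, s3), (q3, s3), (q3, s4), (q3, s0), (q1, s4), (q1, s1), (q1, s3), (q2, s1), (q2, s4), (q2, s2), (q2, s0), (q3, s2), (q3, s1), (q1, s2).
M accepts in {q0} and N accepts in {s1, s2, s3, s4}; no reachable pair has both components accepting, so no string drives both machines to acceptance simultaneously and L(M) ∩ L(N) = ∅.
So no string is accepted by both, and the intersection is empty.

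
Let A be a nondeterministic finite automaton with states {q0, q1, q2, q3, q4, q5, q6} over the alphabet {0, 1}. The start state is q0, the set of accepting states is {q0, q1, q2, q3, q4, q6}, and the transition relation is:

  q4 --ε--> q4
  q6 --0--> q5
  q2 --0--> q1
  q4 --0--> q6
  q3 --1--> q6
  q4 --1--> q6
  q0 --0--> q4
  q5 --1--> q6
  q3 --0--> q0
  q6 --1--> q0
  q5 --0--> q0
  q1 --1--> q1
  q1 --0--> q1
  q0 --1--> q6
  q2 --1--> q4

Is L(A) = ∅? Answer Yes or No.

The empty string ε is accepted: the run q0 ends in the accepting state q0.
Since at least one string is accepted, L(A) is not empty.

No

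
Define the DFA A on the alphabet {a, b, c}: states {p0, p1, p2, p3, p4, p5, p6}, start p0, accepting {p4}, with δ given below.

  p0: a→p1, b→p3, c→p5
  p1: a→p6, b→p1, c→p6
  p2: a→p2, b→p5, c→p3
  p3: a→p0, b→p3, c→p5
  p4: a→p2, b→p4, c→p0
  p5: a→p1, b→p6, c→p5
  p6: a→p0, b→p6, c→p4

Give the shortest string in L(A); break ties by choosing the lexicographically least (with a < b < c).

aac

A breadth-first search from p0 reaches an accepting state first via the path p0 → p1 → p6 → p4 on input aac.
No string of length < 3 is accepted (BFS exhausts all shorter strings without reaching an accepting state), and aac is the lexicographically least accepting string of length 3.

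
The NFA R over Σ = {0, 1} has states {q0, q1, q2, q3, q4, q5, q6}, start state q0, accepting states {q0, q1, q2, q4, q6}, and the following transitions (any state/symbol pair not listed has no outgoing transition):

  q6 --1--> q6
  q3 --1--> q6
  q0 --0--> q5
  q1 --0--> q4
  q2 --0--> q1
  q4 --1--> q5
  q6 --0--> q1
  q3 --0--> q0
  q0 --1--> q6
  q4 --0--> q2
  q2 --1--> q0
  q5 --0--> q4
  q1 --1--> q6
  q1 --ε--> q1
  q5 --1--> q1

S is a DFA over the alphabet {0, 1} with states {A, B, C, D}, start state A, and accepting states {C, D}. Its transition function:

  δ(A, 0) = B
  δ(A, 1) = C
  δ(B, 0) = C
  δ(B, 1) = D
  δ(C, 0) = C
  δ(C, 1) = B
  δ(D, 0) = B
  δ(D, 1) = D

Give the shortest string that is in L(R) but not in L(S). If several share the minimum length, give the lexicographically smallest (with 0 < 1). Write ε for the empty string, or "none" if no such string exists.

ε

The empty string ε is accepted by R but not by S.
Since ε is the unique shortest string, it is the required witness.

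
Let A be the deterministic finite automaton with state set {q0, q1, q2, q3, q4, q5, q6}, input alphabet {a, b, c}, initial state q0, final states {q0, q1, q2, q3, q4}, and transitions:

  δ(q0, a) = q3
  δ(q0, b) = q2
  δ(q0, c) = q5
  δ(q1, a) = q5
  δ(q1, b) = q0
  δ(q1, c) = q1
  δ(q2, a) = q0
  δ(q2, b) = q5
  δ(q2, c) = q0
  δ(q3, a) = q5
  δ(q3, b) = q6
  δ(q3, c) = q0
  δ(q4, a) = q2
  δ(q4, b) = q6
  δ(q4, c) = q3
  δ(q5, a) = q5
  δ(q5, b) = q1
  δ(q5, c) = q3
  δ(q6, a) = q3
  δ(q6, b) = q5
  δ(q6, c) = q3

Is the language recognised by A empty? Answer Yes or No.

No

The empty string ε is accepted: the run q0 ends in the accepting state q0.
Since at least one string is accepted, L(A) is not empty.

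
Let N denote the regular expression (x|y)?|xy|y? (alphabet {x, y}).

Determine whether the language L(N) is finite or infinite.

finite

The expression contains no Kleene star (every subexpression denotes a finite set), so L(N) is finite.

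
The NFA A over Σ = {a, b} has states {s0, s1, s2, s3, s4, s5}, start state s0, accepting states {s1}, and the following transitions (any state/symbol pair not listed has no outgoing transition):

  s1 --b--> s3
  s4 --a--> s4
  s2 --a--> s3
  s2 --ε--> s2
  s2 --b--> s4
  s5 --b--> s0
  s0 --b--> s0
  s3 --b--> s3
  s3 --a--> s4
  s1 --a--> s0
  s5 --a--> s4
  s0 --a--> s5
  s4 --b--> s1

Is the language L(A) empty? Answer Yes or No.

No

The string aab is accepted: the run s0 → s5 → s4 → s1 ends in the accepting state s1.
Since at least one string is accepted, L(A) is not empty.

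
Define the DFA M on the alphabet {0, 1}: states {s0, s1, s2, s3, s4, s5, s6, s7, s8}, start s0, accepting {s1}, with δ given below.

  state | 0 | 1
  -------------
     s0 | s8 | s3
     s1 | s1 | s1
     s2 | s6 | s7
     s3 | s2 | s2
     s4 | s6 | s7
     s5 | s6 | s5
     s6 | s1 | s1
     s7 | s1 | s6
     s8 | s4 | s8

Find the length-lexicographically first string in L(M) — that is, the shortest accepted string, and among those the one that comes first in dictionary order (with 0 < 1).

0000

A breadth-first search from s0 reaches an accepting state first via the path s0 → s8 → s4 → s6 → s1 on input 0000.
No string of length < 4 is accepted (BFS exhausts all shorter strings without reaching an accepting state), and 0000 is the lexicographically least accepting string of length 4.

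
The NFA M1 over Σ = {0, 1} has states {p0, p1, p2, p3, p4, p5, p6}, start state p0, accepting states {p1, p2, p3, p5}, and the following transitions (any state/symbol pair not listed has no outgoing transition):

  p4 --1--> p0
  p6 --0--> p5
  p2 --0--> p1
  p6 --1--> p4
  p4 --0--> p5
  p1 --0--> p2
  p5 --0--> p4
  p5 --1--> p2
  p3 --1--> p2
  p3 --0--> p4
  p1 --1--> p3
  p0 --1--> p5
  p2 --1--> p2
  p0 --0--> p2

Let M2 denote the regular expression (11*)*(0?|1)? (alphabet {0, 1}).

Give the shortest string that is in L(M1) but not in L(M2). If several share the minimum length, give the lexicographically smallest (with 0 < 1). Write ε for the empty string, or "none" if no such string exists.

The string 00 is accepted by M1 but not by M2.
No shorter string lies in the difference, and 00 is the lexicographically first length-2 string in L(M1) \ L(M2).

00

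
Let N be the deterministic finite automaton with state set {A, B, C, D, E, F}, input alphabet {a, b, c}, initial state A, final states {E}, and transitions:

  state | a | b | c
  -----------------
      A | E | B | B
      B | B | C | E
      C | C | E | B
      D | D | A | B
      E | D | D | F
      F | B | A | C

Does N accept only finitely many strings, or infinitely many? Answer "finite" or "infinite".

infinite

State B is reachable from the start and can reach an accepting state, and it lies on the cycle B → B.
Traversing that cycle any number of times yields accepted strings of unbounded length, so the language is infinite.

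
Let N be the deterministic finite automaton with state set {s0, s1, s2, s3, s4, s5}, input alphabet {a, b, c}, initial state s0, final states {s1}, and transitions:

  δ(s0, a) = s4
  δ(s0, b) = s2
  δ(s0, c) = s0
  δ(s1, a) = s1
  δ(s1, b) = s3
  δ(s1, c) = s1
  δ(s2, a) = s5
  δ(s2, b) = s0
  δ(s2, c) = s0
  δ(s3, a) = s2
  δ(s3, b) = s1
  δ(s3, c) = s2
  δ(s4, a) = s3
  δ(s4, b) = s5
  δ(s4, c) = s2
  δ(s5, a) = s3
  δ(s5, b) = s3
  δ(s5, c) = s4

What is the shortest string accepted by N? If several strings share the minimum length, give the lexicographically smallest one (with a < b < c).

A breadth-first search from s0 reaches an accepting state first via the path s0 → s4 → s3 → s1 on input aab.
No string of length < 3 is accepted (BFS exhausts all shorter strings without reaching an accepting state), and aab is the lexicographically least accepting string of length 3.

aab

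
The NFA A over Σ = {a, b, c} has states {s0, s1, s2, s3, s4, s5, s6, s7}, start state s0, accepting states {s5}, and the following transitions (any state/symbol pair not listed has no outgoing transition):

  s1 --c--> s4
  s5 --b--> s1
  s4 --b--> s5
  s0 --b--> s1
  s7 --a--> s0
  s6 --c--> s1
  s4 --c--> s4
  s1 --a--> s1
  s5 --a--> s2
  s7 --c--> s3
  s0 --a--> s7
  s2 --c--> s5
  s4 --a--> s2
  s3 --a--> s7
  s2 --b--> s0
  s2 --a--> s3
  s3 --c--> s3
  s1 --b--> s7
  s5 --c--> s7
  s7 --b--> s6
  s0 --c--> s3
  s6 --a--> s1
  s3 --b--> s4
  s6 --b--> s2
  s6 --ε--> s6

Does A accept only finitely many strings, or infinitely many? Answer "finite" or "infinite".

infinite

State s1 is reachable from the start and can reach an accepting state, and it lies on the cycle s1 → s1.
Traversing that cycle any number of times yields accepted strings of unbounded length, so the language is infinite.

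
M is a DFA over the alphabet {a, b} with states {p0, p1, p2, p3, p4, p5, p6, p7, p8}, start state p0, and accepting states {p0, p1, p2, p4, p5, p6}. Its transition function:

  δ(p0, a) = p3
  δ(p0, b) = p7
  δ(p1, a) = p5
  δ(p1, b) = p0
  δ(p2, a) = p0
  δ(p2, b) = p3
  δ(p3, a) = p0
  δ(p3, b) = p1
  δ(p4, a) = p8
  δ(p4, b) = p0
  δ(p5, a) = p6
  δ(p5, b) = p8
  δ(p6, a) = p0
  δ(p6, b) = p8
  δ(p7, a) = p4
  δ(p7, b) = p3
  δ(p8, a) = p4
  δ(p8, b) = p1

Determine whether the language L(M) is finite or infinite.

State p0 is reachable from the start and can reach an accepting state, and it lies on the cycle p0 → p3 → p0.
Traversing that cycle any number of times yields accepted strings of unbounded length, so the language is infinite.

infinite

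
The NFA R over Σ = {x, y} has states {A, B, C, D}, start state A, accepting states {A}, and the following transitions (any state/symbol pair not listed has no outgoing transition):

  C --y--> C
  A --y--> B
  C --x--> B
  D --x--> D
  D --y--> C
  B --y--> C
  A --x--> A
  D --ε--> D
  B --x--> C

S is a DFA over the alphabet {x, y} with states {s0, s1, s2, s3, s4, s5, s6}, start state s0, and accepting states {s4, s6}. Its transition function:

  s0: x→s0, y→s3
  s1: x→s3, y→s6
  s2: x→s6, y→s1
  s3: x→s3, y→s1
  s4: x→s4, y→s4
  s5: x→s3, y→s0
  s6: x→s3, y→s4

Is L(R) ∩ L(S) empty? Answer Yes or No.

Exploring the product automaton R × S from the start pair (A, s0), following both machines on each input symbol, reaches 7 state pairs: (A, s0), (B, s3), (C, s3), (C, s1), (C, s6), (C, s4), (B, s4).
R accepts in {A} and S accepts in {s4, s6}; no reachable pair has both components accepting, so no string drives both machines to acceptance simultaneously and L(R) ∩ L(S) = ∅.
So no string is accepted by both, and the intersection is empty.

Yes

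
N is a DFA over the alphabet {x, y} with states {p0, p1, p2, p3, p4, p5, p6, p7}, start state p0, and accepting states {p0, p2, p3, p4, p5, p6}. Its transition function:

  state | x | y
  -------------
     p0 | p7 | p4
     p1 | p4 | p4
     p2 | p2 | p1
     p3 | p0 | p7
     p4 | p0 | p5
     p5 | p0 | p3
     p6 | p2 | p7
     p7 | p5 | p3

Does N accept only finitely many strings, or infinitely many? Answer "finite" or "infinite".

State p0 is reachable from the start and can reach an accepting state, and it lies on the cycle p0 → p4 → p0.
Traversing that cycle any number of times yields accepted strings of unbounded length, so the language is infinite.

infinite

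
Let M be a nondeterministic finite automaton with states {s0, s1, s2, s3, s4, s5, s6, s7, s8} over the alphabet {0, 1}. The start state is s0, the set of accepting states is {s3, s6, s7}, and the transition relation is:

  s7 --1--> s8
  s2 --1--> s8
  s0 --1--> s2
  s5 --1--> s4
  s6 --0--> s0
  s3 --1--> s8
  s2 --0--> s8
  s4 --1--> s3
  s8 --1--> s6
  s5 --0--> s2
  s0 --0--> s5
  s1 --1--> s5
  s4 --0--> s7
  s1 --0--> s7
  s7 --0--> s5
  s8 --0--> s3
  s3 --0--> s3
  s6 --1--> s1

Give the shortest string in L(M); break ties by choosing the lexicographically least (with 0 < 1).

A breadth-first search from s0 reaches an accepting state first via the path s0 → s5 → s4 → s7 on input 010.
No string of length < 3 is accepted (BFS exhausts all shorter strings without reaching an accepting state), and 010 is the lexicographically least accepting string of length 3.

010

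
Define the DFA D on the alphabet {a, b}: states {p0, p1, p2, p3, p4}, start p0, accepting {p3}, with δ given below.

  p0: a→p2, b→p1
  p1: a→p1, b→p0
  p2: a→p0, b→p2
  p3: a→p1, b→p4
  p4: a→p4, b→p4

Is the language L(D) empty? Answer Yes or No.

The states reachable from the start state are {p0, p1, p2}.
None of the accepting states {p3} is reachable, so no string is accepted and L(D) = ∅.

Yes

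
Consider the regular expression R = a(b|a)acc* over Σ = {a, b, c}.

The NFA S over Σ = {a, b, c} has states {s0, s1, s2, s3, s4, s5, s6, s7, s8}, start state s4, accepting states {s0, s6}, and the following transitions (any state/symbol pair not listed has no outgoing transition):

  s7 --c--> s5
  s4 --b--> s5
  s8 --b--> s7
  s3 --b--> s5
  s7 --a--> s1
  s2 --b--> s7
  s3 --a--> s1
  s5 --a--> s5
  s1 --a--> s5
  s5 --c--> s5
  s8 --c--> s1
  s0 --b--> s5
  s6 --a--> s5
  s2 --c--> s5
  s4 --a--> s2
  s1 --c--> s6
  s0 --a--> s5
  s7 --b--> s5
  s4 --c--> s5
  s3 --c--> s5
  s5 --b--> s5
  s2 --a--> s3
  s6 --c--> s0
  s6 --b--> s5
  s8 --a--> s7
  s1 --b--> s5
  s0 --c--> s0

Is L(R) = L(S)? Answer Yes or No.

Yes

Converting the expression R to a DFA (subset construction, then merging equivalent states) gives the minimal DFA with states {r0, r1, r2, r3, r4, r5}, start state r0, accepting states {r5} and transitions r0: a→r1, b→r2, c→r2; r1: a→r3, b→r3, c→r2; r2: a→r2, b→r2, c→r2; r3: a→r4, b→r2, c→r2; r4: a→r2, b→r2, c→r5; r5: a→r2, b→r2, c→r5.
Exploring the product automaton R × S from the start pair (r0, s4), following both machines on each input symbol, reaches 8 state pairs: (r0, s4), (r1, s2), (r2, s5), (r3, s3), (r3, s7), (r4, s1), (r5, s6), (r5, s0).
R accepts in {r5} and S accepts in {s0, s6}. In every reachable pair the two components are either both accepting — (r5, s6), (r5, s0) — or both non-accepting, so no string is accepted by exactly one of the machines: L(R) \ L(S) and L(S) \ L(R) are both empty.
Hence every string is accepted by R iff it is accepted by S, and the two languages coincide.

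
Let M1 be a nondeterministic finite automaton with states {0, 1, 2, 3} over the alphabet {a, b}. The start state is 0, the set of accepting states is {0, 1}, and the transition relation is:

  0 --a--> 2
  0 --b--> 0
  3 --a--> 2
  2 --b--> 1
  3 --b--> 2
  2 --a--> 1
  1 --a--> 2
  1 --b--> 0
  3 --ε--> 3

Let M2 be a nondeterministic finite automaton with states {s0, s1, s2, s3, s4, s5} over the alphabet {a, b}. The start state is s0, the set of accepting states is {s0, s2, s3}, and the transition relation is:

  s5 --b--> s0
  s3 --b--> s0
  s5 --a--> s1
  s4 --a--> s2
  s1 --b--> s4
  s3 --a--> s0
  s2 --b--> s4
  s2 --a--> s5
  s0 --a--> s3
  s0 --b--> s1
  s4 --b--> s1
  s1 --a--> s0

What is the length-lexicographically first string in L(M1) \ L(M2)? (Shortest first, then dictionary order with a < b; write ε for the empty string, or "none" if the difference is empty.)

b

The string b is accepted by M1 but not by M2.
No shorter string lies in the difference, and b is the lexicographically first length-1 string in L(M1) \ L(M2).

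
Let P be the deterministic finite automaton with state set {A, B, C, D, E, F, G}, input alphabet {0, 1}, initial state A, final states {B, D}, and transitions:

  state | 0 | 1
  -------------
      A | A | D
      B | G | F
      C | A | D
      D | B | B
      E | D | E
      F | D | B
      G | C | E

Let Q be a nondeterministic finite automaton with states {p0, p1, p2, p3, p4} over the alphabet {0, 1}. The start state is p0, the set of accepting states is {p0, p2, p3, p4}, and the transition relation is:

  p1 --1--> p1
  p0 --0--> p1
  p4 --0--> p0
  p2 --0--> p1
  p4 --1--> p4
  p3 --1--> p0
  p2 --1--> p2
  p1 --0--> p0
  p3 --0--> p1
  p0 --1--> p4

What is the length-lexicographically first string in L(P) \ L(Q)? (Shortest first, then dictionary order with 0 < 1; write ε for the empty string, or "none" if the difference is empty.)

01

The string 01 is accepted by P but not by Q.
No shorter string lies in the difference, and 01 is the lexicographically first length-2 string in L(P) \ L(Q).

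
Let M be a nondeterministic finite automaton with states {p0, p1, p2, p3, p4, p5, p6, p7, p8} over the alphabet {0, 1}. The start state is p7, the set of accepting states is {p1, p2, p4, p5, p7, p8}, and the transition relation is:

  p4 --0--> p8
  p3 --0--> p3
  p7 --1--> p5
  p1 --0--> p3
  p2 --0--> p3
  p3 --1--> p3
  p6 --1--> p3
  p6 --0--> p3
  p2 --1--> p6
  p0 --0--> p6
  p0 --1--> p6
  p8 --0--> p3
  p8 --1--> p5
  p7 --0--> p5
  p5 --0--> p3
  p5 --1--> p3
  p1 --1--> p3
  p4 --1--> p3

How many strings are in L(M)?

3

The useful subgraph on states {p5, p7} is acyclic, so L(M) is finite; the longest accepting path visits 2 useful states, giving maximum string length 1.
Counting accepting paths from p7 by length: 1 of length 0, 2 of length 1. Total 3.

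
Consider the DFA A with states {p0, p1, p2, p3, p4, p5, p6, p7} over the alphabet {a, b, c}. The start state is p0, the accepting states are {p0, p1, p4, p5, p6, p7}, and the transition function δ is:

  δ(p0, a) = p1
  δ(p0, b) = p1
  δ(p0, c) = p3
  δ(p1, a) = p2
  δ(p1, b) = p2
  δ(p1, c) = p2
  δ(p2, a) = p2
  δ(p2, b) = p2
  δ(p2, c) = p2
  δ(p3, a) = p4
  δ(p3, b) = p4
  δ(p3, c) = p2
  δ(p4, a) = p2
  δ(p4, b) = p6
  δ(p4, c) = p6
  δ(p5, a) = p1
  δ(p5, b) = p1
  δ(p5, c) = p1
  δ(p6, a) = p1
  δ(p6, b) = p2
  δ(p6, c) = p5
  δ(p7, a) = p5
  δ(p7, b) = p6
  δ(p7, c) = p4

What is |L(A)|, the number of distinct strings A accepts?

The useful subgraph on states {p0, p1, p3, p4, p5, p6} is acyclic, so L(A) is finite; the longest accepting path visits 6 useful states, giving maximum string length 5.
Counting accepting paths from p0 by length: 1 of length 0, 2 of length 1, 2 of length 2, 4 of length 3, 8 of length 4, 12 of length 5. Total 29.

29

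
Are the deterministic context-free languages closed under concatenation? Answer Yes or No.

Take L₁ = {ε, c} (finite, hence regular and DCFL) and L₂ = {c aⁿbⁿ : n≥0} ∪ {cc aⁿb²ⁿ : n≥0} (a DCFL: the number of leading c's tells the DPDA whether to pop one stack symbol per b or per two b's). Then L₁L₂ ∩ cca⁺b* = {cc aⁿbⁿ : n≥1} ∪ {cc aⁿb²ⁿ : n≥1}. If L₁L₂ were a DCFL, so would be this intersection with a regular set, and a DPDA for it started from its configuration after reading cc would accept {aⁿbⁿ : n≥1} ∪ {aⁿb²ⁿ : n≥1}, which no deterministic PDA accepts (a DPDA for it would have a single run on aⁿb²ⁿ, accepting after the prefix aⁿbⁿ and accepting again after n more b's; an ordinary PDA that simulates it on a's and b's and, at any moment when it is accepting, may switch to reading only a fresh letter d while feeding each d to the simulation as a b, would accept aⁱbʲdᵏ (k≥1) exactly when both aⁱbʲ and aⁱbʲ⁺ᵏ are in the language, i.e. its language intersected with the regular set a*b*d⁺ would be exactly {aⁿbⁿdⁿ : n≥1} — impossible, since context-free languages are closed under intersection with regular sets and {aⁿbⁿdⁿ} is not context-free). Hence L₁L₂ is not a DCFL.

No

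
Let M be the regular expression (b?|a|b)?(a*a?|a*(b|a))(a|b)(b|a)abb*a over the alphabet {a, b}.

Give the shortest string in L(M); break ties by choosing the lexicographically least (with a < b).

By inspection of the expression, no string of length less than 5 matches, and aaaba is the lexicographically first match of length 5.

aaaba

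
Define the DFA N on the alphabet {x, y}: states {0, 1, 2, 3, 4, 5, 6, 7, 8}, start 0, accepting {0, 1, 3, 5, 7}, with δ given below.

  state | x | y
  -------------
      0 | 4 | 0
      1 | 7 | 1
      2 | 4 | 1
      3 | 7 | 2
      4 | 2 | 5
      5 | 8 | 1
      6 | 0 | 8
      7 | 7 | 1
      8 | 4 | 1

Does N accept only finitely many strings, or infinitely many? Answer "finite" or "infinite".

infinite

State 0 is reachable from the start and can reach an accepting state, and it lies on the cycle 0 → 0.
Traversing that cycle any number of times yields accepted strings of unbounded length, so the language is infinite.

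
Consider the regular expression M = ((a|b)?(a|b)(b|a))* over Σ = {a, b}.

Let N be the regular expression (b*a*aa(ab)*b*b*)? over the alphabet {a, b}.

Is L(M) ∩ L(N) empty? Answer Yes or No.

No

The empty string ε is accepted by both M and N.
Hence L(M) ∩ L(N) ≠ ∅.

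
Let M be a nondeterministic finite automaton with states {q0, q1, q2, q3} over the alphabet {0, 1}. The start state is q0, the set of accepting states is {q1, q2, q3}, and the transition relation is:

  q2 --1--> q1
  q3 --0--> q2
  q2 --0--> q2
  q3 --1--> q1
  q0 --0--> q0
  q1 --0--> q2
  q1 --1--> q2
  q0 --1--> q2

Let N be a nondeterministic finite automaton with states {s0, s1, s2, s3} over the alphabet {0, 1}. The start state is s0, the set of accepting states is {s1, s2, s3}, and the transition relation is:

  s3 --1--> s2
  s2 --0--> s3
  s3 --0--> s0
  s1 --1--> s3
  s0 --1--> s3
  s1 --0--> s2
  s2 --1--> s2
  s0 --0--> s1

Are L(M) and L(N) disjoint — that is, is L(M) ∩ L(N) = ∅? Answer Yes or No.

The string 1 is accepted by both M and N.
Hence L(M) ∩ L(N) ≠ ∅.

No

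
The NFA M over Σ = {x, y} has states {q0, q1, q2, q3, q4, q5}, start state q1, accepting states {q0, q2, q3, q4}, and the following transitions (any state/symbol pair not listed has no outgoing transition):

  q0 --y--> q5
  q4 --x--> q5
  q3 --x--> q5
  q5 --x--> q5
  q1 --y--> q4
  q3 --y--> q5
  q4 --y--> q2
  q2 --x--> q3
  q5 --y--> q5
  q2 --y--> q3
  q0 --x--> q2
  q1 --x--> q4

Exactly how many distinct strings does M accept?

8

The useful subgraph on states {q1, q2, q3, q4} is acyclic, so L(M) is finite; the longest accepting path visits 4 useful states, giving maximum string length 3.
Counting accepting paths from q1 by length: 2 of length 1, 2 of length 2, 4 of length 3. Total 8.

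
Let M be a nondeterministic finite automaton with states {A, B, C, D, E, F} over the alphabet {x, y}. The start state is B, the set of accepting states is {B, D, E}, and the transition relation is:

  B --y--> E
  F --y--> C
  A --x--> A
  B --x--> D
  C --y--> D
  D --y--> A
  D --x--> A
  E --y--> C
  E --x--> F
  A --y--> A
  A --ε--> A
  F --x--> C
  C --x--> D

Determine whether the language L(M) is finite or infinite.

The useful states (reachable from B and able to reach an accepting state) are {B, C, D, E, F}.
Restricted to these states the transition graph has no cycle, so every accepting path has bounded length and L is finite.

finite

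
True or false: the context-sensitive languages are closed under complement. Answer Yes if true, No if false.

The context-sensitive languages are exactly NSPACE(n), and by the Immerman–Szelepcsényi theorem nondeterministic space classes (from log n up) are closed under complement.
So the context-sensitive languages are closed under complement.

Yes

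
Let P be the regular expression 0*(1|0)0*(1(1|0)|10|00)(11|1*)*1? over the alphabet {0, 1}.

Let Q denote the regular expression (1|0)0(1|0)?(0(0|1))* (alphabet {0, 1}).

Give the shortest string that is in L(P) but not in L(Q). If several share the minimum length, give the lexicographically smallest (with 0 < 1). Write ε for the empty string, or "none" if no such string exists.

The string 010 is accepted by P but not by Q.
No shorter string lies in the difference, and 010 is the lexicographically first length-3 string in L(P) \ L(Q).

010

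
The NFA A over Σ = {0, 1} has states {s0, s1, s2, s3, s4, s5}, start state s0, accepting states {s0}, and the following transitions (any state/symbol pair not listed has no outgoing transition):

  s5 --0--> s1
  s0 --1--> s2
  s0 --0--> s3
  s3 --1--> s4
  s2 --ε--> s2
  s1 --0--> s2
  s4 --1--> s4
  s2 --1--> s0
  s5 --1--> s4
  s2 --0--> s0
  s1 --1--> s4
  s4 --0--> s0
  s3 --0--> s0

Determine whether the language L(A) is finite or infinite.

State s0 is reachable from the start and can reach an accepting state, and it lies on the cycle s0 → s2 → s0.
Traversing that cycle any number of times yields accepted strings of unbounded length, so the language is infinite.

infinite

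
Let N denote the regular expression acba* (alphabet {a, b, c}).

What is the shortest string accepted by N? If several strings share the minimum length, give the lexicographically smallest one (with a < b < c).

By inspection of the expression, no string of length less than 3 matches, and acb is the lexicographically first match of length 3.

acb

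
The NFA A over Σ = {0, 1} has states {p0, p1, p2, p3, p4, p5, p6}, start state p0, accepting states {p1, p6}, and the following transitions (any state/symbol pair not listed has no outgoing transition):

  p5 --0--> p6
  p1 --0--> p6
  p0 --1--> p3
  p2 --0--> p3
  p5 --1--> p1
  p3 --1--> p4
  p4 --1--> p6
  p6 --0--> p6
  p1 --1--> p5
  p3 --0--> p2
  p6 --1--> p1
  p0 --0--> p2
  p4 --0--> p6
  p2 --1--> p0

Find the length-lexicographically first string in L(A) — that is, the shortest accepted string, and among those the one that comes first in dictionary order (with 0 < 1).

A breadth-first search from p0 reaches an accepting state first via the path p0 → p3 → p4 → p6 on input 110.
No string of length < 3 is accepted (BFS exhausts all shorter strings without reaching an accepting state), and 110 is the lexicographically least accepting string of length 3.

110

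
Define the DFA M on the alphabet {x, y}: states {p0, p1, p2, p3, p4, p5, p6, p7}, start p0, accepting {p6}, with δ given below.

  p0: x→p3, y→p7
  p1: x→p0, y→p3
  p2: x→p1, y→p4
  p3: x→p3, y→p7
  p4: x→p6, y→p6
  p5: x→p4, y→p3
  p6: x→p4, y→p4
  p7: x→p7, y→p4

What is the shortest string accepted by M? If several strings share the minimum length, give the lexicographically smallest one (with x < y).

A breadth-first search from p0 reaches an accepting state first via the path p0 → p7 → p4 → p6 on input yyx.
No string of length < 3 is accepted (BFS exhausts all shorter strings without reaching an accepting state), and yyx is the lexicographically least accepting string of length 3.

yyx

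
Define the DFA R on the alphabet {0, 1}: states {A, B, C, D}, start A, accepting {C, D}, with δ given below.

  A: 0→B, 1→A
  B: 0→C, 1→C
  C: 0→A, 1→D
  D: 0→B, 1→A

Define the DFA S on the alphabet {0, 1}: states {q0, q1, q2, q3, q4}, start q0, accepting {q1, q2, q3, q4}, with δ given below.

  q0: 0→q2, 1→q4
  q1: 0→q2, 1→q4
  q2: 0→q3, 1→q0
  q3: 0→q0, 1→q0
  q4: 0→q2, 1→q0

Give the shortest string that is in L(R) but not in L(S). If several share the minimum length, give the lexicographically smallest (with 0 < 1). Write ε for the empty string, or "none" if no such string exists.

The string 01 is accepted by R but not by S.
No shorter string lies in the difference, and 01 is the lexicographically first length-2 string in L(R) \ L(S).

01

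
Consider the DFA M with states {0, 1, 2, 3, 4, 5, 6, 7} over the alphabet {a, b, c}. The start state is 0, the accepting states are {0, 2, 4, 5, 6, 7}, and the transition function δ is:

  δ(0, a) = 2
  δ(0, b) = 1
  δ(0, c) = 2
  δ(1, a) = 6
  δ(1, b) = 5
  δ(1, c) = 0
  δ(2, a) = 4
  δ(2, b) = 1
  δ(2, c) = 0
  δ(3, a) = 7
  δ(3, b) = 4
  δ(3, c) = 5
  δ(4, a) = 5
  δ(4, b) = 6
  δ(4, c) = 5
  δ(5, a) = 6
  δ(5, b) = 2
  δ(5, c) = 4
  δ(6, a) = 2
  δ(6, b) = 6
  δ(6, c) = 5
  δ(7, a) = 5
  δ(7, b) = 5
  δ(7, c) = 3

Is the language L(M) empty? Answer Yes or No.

No

The empty string ε is accepted: the run 0 ends in the accepting state 0.
Since at least one string is accepted, L(M) is not empty.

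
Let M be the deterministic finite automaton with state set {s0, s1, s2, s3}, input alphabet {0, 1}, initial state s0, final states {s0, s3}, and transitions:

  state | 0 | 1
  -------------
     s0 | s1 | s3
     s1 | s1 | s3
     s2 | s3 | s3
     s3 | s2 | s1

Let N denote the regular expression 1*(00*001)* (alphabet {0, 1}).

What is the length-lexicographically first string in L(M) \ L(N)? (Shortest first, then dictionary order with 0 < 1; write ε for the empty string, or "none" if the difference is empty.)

The string 01 is accepted by M but not by N.
No shorter string lies in the difference, and 01 is the lexicographically first length-2 string in L(M) \ L(N).

01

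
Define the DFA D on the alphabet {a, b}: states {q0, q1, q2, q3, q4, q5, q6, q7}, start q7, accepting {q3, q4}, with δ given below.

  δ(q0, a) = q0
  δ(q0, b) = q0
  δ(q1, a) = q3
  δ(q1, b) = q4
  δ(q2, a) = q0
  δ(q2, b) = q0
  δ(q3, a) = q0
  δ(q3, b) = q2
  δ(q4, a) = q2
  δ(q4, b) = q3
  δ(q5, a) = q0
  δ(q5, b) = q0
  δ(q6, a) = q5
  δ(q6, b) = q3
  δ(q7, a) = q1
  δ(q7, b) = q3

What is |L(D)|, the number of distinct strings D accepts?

The useful subgraph on states {q1, q3, q4, q7} is acyclic, so L(D) is finite; the longest accepting path visits 4 useful states, giving maximum string length 3.
Counting accepting paths from q7 by length: 1 of length 1, 2 of length 2, 1 of length 3. Total 4.

4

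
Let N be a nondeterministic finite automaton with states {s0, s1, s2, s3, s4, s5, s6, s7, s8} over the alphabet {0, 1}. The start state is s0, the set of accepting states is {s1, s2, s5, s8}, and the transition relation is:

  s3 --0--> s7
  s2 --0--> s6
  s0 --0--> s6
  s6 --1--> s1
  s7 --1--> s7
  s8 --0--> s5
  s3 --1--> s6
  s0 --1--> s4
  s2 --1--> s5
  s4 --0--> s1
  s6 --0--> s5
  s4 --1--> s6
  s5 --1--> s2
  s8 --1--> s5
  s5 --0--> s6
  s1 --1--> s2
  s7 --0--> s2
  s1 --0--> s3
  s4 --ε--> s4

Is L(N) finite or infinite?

State s2 is reachable from the start and can reach an accepting state, and it lies on the cycle s2 → s5 → s2.
Traversing that cycle any number of times yields accepted strings of unbounded length, so the language is infinite.

infinite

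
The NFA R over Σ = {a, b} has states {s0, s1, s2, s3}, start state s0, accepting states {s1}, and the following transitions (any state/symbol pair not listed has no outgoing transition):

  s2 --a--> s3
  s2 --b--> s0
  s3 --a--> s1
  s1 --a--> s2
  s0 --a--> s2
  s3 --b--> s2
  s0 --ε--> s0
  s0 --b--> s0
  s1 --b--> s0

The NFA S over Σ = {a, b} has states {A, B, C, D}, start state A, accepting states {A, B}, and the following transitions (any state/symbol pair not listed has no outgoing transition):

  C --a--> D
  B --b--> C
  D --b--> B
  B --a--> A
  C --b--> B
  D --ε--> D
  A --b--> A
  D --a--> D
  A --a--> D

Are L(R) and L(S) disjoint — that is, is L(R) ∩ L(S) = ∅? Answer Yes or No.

Yes

Exploring the product automaton R × S from the start pair (s0, A), following both machines on each input symbol, reaches 9 state pairs: (s0, A), (s2, D), (s3, D), (s0, B), (s1, D), (s2, B), (s2, A), (s0, C), (s3, A).
R accepts in {s1} and S accepts in {A, B}; no reachable pair has both components accepting, so no string drives both machines to acceptance simultaneously and L(R) ∩ L(S) = ∅.
So no string is accepted by both, and the intersection is empty.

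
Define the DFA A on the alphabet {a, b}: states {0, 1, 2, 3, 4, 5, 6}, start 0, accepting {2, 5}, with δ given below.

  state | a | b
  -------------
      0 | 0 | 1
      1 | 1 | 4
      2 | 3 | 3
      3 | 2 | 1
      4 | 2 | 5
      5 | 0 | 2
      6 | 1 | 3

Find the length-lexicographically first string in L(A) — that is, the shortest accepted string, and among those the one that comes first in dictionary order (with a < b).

A breadth-first search from 0 reaches an accepting state first via the path 0 → 1 → 4 → 2 on input bba.
No string of length < 3 is accepted (BFS exhausts all shorter strings without reaching an accepting state), and bba is the lexicographically least accepting string of length 3.

bba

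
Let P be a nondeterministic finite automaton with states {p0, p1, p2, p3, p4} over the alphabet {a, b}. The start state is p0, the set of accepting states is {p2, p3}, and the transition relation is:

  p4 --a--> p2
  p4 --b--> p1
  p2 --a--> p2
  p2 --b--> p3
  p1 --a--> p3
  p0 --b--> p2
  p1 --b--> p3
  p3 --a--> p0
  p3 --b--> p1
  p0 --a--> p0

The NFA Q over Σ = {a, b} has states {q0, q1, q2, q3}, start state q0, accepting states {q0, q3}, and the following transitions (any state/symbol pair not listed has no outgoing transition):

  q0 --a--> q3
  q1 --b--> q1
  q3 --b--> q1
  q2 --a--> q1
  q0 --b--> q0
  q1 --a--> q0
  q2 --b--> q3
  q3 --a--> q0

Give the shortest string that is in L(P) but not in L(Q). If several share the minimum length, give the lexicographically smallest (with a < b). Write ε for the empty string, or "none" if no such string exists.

ab

The string ab is accepted by P but not by Q.
No shorter string lies in the difference, and ab is the lexicographically first length-2 string in L(P) \ L(Q).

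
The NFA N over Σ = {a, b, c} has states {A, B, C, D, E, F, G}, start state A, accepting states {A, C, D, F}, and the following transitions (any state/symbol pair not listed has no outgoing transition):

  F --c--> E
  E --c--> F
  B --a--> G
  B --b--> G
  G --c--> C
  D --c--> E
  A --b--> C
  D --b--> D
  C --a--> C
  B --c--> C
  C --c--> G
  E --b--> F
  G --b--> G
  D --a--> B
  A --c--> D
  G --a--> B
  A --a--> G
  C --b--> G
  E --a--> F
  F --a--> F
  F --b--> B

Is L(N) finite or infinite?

infinite

State C is reachable from the start and can reach an accepting state, and it lies on the cycle C → C.
Traversing that cycle any number of times yields accepted strings of unbounded length, so the language is infinite.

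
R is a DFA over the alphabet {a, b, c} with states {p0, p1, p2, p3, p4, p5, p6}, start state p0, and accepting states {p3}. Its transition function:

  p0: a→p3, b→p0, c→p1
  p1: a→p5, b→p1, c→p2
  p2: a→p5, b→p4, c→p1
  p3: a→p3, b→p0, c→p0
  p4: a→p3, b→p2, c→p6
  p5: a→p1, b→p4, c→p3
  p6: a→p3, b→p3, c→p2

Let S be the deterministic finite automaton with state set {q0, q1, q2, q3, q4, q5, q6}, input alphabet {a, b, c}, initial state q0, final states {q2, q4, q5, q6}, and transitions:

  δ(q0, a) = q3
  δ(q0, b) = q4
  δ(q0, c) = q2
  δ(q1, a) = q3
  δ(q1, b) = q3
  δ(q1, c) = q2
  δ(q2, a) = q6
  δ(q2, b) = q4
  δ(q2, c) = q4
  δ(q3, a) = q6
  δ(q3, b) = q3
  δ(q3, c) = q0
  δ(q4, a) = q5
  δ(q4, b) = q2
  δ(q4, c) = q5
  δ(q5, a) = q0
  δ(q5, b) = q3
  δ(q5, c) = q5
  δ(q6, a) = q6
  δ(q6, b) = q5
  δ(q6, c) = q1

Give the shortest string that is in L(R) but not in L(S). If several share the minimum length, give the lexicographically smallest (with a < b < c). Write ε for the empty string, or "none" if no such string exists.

a

The string a is accepted by R but not by S.
No shorter string lies in the difference, and a is the lexicographically first length-1 string in L(R) \ L(S).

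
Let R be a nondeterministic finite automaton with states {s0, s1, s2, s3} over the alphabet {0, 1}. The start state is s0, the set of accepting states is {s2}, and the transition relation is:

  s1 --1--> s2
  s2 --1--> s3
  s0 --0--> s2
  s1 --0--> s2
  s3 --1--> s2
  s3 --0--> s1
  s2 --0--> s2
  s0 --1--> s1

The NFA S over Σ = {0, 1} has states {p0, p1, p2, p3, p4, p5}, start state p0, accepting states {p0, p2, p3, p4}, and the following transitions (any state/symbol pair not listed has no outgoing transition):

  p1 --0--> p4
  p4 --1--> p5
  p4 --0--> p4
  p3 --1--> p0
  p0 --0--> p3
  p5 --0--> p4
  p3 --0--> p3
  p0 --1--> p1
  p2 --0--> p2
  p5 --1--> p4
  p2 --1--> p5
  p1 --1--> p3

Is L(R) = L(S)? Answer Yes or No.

No

The string 011 is accepted by R but rejected by S.
So L(R) ≠ L(S).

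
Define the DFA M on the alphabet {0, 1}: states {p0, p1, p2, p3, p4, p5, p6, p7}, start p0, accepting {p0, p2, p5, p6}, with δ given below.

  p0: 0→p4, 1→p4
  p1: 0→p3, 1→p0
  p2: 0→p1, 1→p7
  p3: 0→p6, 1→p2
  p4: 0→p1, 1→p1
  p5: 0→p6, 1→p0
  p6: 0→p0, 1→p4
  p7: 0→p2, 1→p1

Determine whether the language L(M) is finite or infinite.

infinite

State p0 is reachable from the start and can reach an accepting state, and it lies on the cycle p0 → p4 → p1 → p0.
Traversing that cycle any number of times yields accepted strings of unbounded length, so the language is infinite.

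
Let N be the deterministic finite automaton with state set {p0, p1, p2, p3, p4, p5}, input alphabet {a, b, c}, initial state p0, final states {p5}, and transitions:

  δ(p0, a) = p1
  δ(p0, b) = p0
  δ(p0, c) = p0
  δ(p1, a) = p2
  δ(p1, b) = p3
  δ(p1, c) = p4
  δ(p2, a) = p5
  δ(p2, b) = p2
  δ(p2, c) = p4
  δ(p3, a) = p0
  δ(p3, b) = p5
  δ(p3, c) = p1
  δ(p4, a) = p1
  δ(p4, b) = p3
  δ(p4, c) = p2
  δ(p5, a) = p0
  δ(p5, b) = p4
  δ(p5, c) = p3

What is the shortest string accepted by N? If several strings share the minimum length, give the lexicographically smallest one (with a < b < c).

aaa

A breadth-first search from p0 reaches an accepting state first via the path p0 → p1 → p2 → p5 on input aaa.
No string of length < 3 is accepted (BFS exhausts all shorter strings without reaching an accepting state), and aaa is the lexicographically least accepting string of length 3.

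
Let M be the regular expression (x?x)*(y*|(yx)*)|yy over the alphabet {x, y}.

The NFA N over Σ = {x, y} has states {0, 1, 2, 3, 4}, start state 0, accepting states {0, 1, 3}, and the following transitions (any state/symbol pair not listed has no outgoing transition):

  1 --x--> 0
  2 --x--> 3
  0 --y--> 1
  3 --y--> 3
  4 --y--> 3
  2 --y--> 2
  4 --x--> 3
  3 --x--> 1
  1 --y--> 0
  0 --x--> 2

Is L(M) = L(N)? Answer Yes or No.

The string x is accepted by M but rejected by N.
So L(M) ≠ L(N).

No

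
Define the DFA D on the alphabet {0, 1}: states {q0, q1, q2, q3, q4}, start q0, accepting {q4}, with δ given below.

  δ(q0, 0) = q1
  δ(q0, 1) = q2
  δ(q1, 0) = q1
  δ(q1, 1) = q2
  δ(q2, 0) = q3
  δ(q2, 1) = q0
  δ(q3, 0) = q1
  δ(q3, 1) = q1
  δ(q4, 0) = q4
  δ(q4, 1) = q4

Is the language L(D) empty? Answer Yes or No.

The states reachable from the start state are {q0, q1, q2, q3}.
None of the accepting states {q4} is reachable, so no string is accepted and L(D) = ∅.

Yes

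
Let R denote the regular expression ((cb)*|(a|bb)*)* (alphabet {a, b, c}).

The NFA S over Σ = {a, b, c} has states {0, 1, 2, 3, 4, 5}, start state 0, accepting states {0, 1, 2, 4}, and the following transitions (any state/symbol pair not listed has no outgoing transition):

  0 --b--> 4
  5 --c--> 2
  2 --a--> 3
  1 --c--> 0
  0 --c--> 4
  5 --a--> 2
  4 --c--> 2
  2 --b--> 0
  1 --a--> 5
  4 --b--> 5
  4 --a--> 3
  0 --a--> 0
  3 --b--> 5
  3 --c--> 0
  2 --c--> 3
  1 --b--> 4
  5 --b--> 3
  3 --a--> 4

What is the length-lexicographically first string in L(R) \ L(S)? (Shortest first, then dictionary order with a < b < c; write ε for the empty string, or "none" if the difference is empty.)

The string bb is accepted by R but not by S.
No shorter string lies in the difference, and bb is the lexicographically first length-2 string in L(R) \ L(S).

bb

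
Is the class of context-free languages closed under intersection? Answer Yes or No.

{aⁿbⁿcᵐ : m,n≥0} and {aᵐbⁿcⁿ : m,n≥0} are both context-free, but their intersection {aⁿbⁿcⁿ : n≥0} is not (pumping lemma).

No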